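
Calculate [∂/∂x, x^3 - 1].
3 x^{2}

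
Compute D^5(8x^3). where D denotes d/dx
0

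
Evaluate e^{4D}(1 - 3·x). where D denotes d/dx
- 3 x - 11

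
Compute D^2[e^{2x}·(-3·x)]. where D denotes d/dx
12 \left(- x - 1\right) e^{2 x}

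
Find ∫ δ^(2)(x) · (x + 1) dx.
0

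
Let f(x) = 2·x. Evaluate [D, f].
2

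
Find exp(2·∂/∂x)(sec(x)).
\sec{\left(x + 2 \right)}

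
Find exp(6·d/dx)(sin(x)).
\sin{\left(x + 6 \right)}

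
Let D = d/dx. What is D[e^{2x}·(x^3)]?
x^{2} \left(2 x + 3\right) e^{2 x}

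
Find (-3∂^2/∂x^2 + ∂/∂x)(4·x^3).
12 x \left(x - 6\right)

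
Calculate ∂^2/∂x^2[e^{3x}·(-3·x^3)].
- 9 x \left(3 x^{2} + 6 x + 2\right) e^{3 x}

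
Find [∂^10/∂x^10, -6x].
-60\frac{d^{9}}{dx^{9}}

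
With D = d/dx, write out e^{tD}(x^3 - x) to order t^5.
t^{3} + 3 t^{2} x + t \left(3 x^{2} - 1\right) + x^{3} - x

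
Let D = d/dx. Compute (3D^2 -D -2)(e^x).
0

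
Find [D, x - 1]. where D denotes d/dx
1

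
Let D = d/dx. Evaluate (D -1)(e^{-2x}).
- 3 e^{- 2 x}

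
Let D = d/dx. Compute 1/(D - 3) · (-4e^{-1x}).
e^{- x}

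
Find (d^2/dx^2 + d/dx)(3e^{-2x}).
6 e^{- 2 x}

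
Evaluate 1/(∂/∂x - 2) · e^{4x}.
\frac{e^{4 x}}{2}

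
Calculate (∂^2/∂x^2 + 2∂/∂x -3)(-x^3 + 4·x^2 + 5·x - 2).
3 x^{3} - 18 x^{2} - 5 x + 24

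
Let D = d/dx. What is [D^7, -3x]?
-21D^{6}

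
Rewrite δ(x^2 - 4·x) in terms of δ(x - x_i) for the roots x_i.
\frac{\delta(x - 4) + \delta(x)}{4}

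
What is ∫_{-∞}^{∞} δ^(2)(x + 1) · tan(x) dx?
- 2 \tan^{3}{\left(1 \right)} - 2 \tan{\left(1 \right)}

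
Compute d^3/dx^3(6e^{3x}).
162 e^{3 x}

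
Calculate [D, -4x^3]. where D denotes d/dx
- 12 x^{2}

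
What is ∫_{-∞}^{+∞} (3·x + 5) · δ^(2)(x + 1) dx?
0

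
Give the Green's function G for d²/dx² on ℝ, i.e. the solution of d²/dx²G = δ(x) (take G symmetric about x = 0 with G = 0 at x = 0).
\frac{|x|}{2}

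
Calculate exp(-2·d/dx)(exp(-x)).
e^{2 - x}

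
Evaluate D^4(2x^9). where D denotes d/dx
6048 x^{5}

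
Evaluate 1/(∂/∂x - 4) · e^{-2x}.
- \frac{e^{- 2 x}}{6}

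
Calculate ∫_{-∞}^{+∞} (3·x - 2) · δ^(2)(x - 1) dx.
0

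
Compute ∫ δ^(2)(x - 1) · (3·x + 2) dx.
0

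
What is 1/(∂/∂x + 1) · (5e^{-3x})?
- \frac{5 e^{- 3 x}}{2}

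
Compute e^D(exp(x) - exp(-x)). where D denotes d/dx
2 \sinh{\left(x + 1 \right)}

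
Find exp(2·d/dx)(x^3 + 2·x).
x^{3} + 6 x^{2} + 14 x + 12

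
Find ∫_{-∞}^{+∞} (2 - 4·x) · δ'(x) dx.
4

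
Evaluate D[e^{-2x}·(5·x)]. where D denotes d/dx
5 \left(1 - 2 x\right) e^{- 2 x}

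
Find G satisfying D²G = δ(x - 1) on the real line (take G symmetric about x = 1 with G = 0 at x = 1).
\frac{|x - 1|}{2}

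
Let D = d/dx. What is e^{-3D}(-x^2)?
- x^{2} + 6 x - 9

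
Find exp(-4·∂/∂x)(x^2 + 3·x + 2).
x^{2} - 5 x + 6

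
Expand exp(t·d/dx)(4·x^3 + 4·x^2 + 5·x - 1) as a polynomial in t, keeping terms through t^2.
t^{2} \left(12 x + 4\right) + t \left(12 x^{2} + 8 x + 5\right) + 4 x^{3} + 4 x^{2} + 5 x - 1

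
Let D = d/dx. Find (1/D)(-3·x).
- \frac{3 x^{2}}{2}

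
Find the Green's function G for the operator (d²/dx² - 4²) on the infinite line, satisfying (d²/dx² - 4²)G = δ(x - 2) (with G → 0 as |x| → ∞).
-\frac{e^{-4|x - 2|}}{8}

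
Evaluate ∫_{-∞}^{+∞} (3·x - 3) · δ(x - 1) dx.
0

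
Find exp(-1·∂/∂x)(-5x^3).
- 5 x^{3} + 15 x^{2} - 15 x + 5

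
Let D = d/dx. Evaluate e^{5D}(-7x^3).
- 7 x^{3} - 105 x^{2} - 525 x - 875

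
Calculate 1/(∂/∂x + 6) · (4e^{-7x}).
- 4 e^{- 7 x}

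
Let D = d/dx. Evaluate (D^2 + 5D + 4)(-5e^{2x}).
- 90 e^{2 x}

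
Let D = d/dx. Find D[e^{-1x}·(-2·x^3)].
2 x^{2} \left(x - 3\right) e^{- x}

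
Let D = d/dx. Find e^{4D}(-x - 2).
- x - 6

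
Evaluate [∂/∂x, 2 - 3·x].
-3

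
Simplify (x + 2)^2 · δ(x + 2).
0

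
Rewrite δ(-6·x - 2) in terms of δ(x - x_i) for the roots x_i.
\frac{\delta(x + 1/3)}{6}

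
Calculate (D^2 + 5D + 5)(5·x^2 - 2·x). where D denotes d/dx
5 x \left(5 x + 8\right)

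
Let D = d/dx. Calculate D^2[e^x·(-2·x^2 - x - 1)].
\left(- 2 x^{2} - 9 x - 7\right) e^{x}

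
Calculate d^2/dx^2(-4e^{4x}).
- 64 e^{4 x}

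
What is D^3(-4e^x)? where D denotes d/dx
- 4 e^{x}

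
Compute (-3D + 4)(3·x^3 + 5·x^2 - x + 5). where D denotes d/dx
12 x^{3} - 7 x^{2} - 34 x + 23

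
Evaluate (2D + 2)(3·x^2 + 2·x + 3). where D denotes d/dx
6 x^{2} + 16 x + 10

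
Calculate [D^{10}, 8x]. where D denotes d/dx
80D^{9}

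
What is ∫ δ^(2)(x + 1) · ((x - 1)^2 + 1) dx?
2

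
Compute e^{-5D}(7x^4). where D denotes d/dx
7 x^{4} - 140 x^{3} + 1050 x^{2} - 3500 x + 4375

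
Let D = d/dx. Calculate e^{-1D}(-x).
1 - x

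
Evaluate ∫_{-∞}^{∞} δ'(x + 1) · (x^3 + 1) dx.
-3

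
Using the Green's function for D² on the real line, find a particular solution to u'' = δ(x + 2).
\frac{|x + 2|}{2}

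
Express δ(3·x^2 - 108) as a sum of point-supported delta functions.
\frac{\delta(x - 6) + \delta(x + 6)}{36}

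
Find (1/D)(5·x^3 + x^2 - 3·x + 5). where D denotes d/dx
\frac{5 x^{4}}{4} + \frac{x^{3}}{3} - \frac{3 x^{2}}{2} + 5 x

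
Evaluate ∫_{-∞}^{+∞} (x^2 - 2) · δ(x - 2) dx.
2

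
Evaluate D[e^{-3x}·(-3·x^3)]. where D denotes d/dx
9 x^{2} \left(x - 1\right) e^{- 3 x}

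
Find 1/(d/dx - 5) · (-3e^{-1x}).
\frac{e^{- x}}{2}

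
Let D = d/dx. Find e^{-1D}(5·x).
5 x - 5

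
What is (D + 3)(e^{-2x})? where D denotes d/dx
e^{- 2 x}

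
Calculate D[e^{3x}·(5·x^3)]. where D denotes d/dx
15 x^{2} \left(x + 1\right) e^{3 x}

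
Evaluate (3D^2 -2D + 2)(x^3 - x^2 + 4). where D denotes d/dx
2 x^{3} - 8 x^{2} + 22 x + 2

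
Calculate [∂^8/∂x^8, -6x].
-48\frac{d^{7}}{dx^{7}}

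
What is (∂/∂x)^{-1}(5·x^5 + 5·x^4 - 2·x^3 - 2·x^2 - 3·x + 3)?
\frac{5 x^{6}}{6} + x^{5} - \frac{x^{4}}{2} - \frac{2 x^{3}}{3} - \frac{3 x^{2}}{2} + 3 x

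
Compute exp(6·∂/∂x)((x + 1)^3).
x^{3} + 21 x^{2} + 147 x + 343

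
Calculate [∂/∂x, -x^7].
- 7 x^{6}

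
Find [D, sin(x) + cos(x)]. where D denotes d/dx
- \sin{\left(x \right)} + \cos{\left(x \right)}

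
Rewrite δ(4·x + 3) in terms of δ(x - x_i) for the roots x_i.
\frac{\delta(x + 3/4)}{4}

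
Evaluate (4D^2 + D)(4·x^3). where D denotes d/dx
12 x \left(x + 8\right)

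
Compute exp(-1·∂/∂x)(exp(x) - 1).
e^{x - 1} - 1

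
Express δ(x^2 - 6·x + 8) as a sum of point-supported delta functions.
\frac{\delta(x - 2) + \delta(x - 4)}{2}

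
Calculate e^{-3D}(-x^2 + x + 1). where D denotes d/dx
- x^{2} + 7 x - 11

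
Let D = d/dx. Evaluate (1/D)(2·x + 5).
x^{2} + 5 x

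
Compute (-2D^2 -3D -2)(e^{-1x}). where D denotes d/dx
- e^{- x}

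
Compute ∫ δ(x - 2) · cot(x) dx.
\cot{\left(2 \right)}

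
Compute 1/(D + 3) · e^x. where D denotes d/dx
\frac{e^{x}}{4}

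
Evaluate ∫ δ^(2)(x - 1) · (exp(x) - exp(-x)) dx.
2 \sinh{\left(1 \right)}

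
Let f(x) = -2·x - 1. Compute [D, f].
-2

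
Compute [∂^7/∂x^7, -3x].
-21\frac{d^{6}}{dx^{6}}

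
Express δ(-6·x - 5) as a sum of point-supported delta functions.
\frac{\delta(x + 5/6)}{6}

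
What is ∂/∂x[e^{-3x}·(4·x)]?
4 \left(1 - 3 x\right) e^{- 3 x}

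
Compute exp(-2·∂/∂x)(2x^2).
2 x^{2} - 8 x + 8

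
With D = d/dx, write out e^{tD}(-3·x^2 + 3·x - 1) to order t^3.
- 3 t^{2} - 3 t \left(2 x - 1\right) - 3 x^{2} + 3 x - 1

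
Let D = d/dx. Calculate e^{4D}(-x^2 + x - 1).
- x^{2} - 7 x - 13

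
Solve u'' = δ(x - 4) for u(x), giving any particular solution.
\frac{|x - 4|}{2}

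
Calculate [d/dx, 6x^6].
36 x^{5}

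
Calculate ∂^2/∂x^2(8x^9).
576 x^{7}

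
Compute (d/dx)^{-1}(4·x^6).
\frac{4 x^{7}}{7}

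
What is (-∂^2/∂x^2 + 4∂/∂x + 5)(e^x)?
8 e^{x}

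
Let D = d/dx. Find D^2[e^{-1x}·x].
\left(x - 2\right) e^{- x}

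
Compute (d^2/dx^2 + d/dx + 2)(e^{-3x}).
8 e^{- 3 x}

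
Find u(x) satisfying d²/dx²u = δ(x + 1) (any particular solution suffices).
\frac{|x + 1|}{2}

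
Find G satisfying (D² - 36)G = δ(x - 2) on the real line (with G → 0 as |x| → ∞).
-\frac{e^{-6|x - 2|}}{12}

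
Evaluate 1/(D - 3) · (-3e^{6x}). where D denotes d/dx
- e^{6 x}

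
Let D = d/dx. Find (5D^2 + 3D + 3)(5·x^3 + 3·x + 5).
15 x^{3} + 45 x^{2} + 159 x + 24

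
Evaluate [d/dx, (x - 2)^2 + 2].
2 x - 4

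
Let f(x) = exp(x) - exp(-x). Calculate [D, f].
2 \cosh{\left(x \right)}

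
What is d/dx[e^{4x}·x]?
\left(4 x + 1\right) e^{4 x}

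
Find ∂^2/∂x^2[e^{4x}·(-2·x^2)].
\left(- 32 x^{2} - 32 x - 4\right) e^{4 x}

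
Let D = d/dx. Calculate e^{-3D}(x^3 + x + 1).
x^{3} - 9 x^{2} + 28 x - 29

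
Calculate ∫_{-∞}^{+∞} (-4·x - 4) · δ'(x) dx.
4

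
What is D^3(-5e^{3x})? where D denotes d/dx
- 135 e^{3 x}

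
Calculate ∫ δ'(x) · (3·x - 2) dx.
-3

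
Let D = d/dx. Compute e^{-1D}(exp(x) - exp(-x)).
- e^{1 - x} + e^{x - 1}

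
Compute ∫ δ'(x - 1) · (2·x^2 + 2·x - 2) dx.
-6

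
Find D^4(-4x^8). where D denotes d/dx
- 6720 x^{4}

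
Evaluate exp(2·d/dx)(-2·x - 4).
- 2 x - 8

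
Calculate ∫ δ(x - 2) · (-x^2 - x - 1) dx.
-7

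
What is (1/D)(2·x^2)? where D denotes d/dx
\frac{2 x^{3}}{3}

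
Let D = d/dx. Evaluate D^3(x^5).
60 x^{2}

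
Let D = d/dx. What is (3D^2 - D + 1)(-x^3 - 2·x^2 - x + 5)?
- x^{3} + x^{2} - 15 x - 6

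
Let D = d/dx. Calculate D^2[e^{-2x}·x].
4 \left(x - 1\right) e^{- 2 x}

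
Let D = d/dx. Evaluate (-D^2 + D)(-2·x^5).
10 x^{3} \left(4 - x\right)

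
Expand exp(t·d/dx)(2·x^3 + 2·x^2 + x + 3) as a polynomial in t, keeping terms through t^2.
t^{2} \left(6 x + 2\right) + t \left(6 x^{2} + 4 x + 1\right) + 2 x^{3} + 2 x^{2} + x + 3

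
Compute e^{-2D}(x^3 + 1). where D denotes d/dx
x^{3} - 6 x^{2} + 12 x - 7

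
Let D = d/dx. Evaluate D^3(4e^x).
4 e^{x}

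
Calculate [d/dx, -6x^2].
- 12 x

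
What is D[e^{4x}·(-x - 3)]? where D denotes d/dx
\left(- 4 x - 13\right) e^{4 x}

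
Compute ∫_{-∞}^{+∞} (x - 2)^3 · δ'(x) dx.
-12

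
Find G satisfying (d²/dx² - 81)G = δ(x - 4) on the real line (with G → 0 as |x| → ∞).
-\frac{e^{-9|x - 4|}}{18}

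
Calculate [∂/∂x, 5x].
5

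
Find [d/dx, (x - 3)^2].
2 x - 6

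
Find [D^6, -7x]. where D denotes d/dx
-42D^{5}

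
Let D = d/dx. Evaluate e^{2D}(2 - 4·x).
- 4 x - 6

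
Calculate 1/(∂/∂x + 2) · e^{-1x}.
e^{- x}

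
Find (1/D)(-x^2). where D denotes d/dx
- \frac{x^{3}}{3}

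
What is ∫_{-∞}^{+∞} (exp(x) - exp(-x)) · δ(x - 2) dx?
2 \sinh{\left(2 \right)}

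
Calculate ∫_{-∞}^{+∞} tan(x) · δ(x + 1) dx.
- \tan{\left(1 \right)}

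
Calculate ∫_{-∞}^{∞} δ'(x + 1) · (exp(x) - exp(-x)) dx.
- 2 \cosh{\left(1 \right)}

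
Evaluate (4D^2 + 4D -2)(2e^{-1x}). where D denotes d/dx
- 4 e^{- x}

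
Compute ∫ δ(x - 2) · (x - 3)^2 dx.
1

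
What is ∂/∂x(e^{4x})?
4 e^{4 x}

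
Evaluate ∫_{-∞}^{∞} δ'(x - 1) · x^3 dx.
-3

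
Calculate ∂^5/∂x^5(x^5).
120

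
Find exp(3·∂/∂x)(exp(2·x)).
e^{2 x + 6}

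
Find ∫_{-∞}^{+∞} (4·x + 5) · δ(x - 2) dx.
13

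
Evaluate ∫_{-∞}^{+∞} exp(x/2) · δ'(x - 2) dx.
- \frac{e}{2}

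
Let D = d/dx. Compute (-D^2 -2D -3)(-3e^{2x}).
33 e^{2 x}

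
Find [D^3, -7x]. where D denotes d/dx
-21D^{2}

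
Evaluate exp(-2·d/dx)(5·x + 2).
5 x - 8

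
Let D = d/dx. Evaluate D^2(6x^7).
252 x^{5}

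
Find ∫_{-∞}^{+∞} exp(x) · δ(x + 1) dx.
e^{-1}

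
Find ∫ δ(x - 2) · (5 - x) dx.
3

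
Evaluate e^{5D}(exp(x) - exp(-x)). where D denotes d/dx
2 \sinh{\left(x + 5 \right)}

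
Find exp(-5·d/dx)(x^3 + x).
x^{3} - 15 x^{2} + 76 x - 130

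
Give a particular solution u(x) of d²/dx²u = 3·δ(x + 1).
\frac{3|x + 1|}{2}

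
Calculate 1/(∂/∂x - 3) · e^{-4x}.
- \frac{e^{- 4 x}}{7}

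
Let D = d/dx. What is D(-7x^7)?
- 49 x^{6}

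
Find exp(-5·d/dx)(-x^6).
- x^{6} + 30 x^{5} - 375 x^{4} + 2500 x^{3} - 9375 x^{2} + 18750 x - 15625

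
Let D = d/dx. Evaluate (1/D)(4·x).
2 x^{2}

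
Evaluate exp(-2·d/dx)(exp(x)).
e^{x - 2}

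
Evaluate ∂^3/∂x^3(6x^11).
5940 x^{8}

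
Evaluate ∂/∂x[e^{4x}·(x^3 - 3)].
\left(4 x^{3} + 3 x^{2} - 12\right) e^{4 x}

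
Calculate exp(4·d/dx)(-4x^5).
- 4 x^{5} - 80 x^{4} - 640 x^{3} - 2560 x^{2} - 5120 x - 4096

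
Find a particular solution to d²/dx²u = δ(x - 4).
\frac{|x - 4|}{2}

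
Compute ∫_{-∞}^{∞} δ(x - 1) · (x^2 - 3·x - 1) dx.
-3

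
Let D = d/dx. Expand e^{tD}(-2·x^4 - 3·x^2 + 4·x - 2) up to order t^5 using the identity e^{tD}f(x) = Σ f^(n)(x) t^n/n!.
- 2 t^{4} - 8 t^{3} x - t^{2} \left(12 x^{2} + 3\right) - 2 t \left(4 x^{3} + 3 x - 2\right) - 2 x^{4} - 3 x^{2} + 4 x - 2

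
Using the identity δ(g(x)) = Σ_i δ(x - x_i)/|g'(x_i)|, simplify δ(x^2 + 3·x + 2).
\frac{\delta(x + 2) + \delta(x + 1)}{1}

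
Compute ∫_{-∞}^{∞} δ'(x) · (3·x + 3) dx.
-3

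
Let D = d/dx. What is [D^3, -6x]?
-18D^{2}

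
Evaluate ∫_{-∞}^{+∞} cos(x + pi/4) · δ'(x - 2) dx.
\sin{\left(\frac{\pi}{4} + 2 \right)}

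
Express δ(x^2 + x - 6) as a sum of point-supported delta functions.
\frac{\delta(x - 2) + \delta(x + 3)}{5}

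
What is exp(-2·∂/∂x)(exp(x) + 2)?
e^{x - 2} + 2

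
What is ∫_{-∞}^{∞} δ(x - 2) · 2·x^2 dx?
8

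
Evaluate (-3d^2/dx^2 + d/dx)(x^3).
3 x \left(x - 6\right)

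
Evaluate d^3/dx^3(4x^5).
240 x^{2}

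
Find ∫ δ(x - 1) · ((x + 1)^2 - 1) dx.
3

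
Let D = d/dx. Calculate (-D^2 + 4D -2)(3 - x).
2 x - 10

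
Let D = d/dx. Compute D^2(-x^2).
-2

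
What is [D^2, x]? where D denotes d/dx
2D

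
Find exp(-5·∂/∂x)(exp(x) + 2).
e^{x - 5} + 2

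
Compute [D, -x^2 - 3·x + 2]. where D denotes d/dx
- 2 x - 3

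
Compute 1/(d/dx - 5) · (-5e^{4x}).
5 e^{4 x}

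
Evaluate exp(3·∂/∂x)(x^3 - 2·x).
x^{3} + 9 x^{2} + 25 x + 21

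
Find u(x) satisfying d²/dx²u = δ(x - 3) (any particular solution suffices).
\frac{|x - 3|}{2}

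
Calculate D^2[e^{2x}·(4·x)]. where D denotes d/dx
16 \left(x + 1\right) e^{2 x}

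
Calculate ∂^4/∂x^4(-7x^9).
- 21168 x^{5}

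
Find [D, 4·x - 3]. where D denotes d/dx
4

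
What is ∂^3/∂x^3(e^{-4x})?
- 64 e^{- 4 x}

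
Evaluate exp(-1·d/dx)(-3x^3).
- 3 x^{3} + 9 x^{2} - 9 x + 3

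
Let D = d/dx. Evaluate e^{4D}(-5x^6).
- 5 x^{6} - 120 x^{5} - 1200 x^{4} - 6400 x^{3} - 19200 x^{2} - 30720 x - 20480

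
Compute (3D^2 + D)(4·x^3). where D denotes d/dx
12 x \left(x + 6\right)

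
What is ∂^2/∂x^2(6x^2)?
12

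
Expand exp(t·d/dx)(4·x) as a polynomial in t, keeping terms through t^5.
4 t + 4 x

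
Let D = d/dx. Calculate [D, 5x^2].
10 x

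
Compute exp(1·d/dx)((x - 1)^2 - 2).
x^{2} - 2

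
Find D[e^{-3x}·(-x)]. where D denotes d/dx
\left(3 x - 1\right) e^{- 3 x}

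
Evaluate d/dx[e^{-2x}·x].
\left(1 - 2 x\right) e^{- 2 x}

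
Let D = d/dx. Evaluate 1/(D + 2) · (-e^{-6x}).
\frac{e^{- 6 x}}{4}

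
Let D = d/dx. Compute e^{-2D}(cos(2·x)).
\cos{\left(2 x - 4 \right)}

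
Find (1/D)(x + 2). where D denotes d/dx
\frac{x^{2}}{2} + 2 x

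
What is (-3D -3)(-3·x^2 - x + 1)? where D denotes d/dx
3 x \left(3 x + 7\right)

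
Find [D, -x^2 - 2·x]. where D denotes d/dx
- 2 x - 2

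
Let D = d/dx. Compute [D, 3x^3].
9 x^{2}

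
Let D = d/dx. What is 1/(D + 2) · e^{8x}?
\frac{e^{8 x}}{10}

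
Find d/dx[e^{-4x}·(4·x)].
4 \left(1 - 4 x\right) e^{- 4 x}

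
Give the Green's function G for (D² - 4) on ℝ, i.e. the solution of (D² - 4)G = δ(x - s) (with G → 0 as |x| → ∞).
-\frac{e^{-2|x-s|}}{4}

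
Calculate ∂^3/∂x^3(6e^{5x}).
750 e^{5 x}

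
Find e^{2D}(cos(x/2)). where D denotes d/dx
\cos{\left(\frac{x}{2} + 1 \right)}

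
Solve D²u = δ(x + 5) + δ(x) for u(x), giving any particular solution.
\frac{|x + 5|}{2} + \frac{|x|}{2}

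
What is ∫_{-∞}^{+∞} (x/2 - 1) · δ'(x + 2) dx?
- \frac{1}{2}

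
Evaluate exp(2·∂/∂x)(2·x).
2 x + 4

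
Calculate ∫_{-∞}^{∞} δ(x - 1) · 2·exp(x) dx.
2 e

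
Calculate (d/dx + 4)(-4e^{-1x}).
- 12 e^{- x}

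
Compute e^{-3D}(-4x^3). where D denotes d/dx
- 4 x^{3} + 36 x^{2} - 108 x + 108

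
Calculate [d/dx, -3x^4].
- 12 x^{3}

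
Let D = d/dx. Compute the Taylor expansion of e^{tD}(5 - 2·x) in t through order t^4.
- 2 t - 2 x + 5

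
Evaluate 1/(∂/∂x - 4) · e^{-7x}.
- \frac{e^{- 7 x}}{11}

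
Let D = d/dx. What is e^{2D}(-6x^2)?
- 6 x^{2} - 24 x - 24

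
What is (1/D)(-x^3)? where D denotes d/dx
- \frac{x^{4}}{4}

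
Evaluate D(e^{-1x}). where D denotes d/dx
- e^{- x}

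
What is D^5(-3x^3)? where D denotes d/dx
0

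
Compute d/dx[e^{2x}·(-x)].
\left(- 2 x - 1\right) e^{2 x}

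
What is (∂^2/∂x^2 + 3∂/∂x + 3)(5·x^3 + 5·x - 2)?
15 x^{3} + 45 x^{2} + 45 x + 9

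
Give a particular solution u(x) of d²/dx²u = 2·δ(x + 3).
|x + 3|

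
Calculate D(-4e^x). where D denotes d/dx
- 4 e^{x}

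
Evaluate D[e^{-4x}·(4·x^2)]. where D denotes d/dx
8 x \left(1 - 2 x\right) e^{- 4 x}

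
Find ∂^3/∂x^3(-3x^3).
-18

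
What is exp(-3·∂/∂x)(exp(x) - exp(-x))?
- e^{3 - x} + e^{x - 3}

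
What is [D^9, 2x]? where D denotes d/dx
18D^{8}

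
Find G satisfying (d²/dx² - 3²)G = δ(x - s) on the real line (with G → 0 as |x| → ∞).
-\frac{e^{-3|x-s|}}{6}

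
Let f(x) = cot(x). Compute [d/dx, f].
- \frac{1}{\sin^{2}{\left(x \right)}}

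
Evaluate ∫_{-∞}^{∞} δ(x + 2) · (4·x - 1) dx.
-9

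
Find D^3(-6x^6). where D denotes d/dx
- 720 x^{3}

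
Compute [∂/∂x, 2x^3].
6 x^{2}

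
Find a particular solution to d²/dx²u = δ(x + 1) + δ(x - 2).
\frac{|x + 1|}{2} + \frac{|x - 2|}{2}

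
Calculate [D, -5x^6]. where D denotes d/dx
- 30 x^{5}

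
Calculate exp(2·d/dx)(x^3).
x^{3} + 6 x^{2} + 12 x + 8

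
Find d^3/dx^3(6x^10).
4320 x^{7}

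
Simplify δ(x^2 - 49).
\frac{\delta(x - 7) + \delta(x + 7)}{14}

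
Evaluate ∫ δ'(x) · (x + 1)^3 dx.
-3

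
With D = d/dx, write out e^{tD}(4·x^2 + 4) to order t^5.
4 t^{2} + 8 t x + 4 x^{2} + 4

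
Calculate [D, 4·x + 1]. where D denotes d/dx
4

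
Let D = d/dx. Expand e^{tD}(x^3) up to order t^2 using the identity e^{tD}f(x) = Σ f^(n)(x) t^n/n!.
x \left(3 t^{2} + 3 t x + x^{2}\right)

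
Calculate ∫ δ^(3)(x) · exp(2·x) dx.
-8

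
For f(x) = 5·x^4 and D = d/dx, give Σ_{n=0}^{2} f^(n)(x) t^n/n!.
5 x^{2} \left(6 t^{2} + 4 t x + x^{2}\right)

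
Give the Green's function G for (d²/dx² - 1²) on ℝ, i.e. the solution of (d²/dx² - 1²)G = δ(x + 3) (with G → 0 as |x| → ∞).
-\frac{e^{-|x + 3|}}{2}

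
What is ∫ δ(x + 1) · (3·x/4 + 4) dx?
\frac{13}{4}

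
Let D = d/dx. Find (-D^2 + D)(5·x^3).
15 x \left(x - 2\right)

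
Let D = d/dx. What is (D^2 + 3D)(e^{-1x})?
- 2 e^{- x}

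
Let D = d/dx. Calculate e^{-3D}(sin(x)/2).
\frac{\sin{\left(x - 3 \right)}}{2}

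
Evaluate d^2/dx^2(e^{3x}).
9 e^{3 x}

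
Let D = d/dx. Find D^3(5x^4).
120 x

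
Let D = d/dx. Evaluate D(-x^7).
- 7 x^{6}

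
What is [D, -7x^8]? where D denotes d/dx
- 56 x^{7}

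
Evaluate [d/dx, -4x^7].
- 28 x^{6}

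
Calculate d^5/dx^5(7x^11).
388080 x^{6}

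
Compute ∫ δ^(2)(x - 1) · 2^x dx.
2 \log{\left(2 \right)}^{2}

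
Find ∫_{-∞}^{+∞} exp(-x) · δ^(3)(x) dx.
1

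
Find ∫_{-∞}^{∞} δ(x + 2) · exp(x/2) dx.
e^{-1}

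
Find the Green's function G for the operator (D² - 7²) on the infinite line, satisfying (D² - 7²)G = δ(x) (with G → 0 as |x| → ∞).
-\frac{e^{-7|x|}}{14}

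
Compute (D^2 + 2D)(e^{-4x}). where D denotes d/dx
8 e^{- 4 x}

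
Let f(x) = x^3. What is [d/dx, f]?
3 x^{2}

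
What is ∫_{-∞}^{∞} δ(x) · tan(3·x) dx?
0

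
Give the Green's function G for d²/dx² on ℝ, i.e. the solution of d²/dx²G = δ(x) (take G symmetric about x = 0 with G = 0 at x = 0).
\frac{|x|}{2}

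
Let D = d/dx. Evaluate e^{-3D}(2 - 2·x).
8 - 2 x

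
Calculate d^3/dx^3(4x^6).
480 x^{3}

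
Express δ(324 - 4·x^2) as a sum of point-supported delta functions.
\frac{\delta(x - 9) + \delta(x + 9)}{72}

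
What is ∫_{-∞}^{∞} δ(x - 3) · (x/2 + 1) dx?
\frac{5}{2}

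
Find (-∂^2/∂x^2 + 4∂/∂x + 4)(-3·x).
- 12 x - 12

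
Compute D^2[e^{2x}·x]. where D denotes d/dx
4 \left(x + 1\right) e^{2 x}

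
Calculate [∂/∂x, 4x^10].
40 x^{9}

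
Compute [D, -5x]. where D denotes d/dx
-5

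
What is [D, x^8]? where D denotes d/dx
8 x^{7}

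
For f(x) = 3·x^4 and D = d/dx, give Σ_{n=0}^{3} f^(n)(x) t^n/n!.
3 x \left(4 t^{3} + 6 t^{2} x + 4 t x^{2} + x^{3}\right)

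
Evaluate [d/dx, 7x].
7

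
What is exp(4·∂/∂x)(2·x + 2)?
2 x + 10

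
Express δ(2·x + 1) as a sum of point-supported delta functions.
\frac{\delta(x + 1/2)}{2}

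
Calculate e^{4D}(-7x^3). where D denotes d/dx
- 7 x^{3} - 84 x^{2} - 336 x - 448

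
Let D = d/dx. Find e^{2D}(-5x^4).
- 5 x^{4} - 40 x^{3} - 120 x^{2} - 160 x - 80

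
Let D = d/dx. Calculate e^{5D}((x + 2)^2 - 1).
x^{2} + 14 x + 48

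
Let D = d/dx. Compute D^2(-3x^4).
- 36 x^{2}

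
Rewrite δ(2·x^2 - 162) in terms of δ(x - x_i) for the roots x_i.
\frac{\delta(x - 9) + \delta(x + 9)}{36}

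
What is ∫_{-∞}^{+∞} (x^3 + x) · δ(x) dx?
0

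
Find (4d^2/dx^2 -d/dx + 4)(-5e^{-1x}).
- 45 e^{- x}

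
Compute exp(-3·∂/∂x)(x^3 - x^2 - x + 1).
x^{3} - 10 x^{2} + 32 x - 32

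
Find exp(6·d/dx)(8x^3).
8 x^{3} + 144 x^{2} + 864 x + 1728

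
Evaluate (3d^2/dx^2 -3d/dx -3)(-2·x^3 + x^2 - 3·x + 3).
6 x^{3} + 15 x^{2} - 33 x + 6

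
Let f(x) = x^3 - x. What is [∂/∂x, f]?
3 x^{2} - 1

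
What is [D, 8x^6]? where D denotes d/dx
48 x^{5}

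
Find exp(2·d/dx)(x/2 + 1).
\frac{x}{2} + 2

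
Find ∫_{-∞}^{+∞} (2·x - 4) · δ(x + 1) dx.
-6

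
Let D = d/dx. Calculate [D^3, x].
3D^{2}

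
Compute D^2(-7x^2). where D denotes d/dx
-14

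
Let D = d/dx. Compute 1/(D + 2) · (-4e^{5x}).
- \frac{4 e^{5 x}}{7}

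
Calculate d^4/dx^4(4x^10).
20160 x^{6}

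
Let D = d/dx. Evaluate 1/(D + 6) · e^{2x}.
\frac{e^{2 x}}{8}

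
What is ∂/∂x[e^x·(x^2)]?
x \left(x + 2\right) e^{x}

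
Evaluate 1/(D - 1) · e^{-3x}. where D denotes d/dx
- \frac{e^{- 3 x}}{4}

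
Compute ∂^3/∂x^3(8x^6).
960 x^{3}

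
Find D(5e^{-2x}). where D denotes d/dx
- 10 e^{- 2 x}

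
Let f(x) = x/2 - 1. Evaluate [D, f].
\frac{1}{2}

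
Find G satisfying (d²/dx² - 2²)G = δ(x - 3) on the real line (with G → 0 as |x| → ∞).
-\frac{e^{-2|x - 3|}}{4}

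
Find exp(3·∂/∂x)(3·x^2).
3 x^{2} + 18 x + 27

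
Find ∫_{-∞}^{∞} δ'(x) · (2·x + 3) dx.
-2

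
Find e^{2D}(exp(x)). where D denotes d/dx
e^{x + 2}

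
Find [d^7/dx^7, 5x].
35\frac{d^{6}}{dx^{6}}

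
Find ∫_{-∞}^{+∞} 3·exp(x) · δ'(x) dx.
-3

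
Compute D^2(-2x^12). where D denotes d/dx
- 264 x^{10}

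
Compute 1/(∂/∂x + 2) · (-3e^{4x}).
- \frac{e^{4 x}}{2}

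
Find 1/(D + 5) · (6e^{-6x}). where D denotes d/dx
- 6 e^{- 6 x}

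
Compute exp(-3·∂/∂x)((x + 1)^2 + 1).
x^{2} - 4 x + 5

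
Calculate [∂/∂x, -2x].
-2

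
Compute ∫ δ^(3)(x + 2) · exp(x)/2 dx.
- \frac{1}{2 e^{2}}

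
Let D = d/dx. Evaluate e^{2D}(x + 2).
x + 4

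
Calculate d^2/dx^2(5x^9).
360 x^{7}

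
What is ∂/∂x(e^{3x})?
3 e^{3 x}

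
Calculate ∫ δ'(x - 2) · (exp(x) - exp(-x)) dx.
- 2 \cosh{\left(2 \right)}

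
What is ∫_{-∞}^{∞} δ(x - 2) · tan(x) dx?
\tan{\left(2 \right)}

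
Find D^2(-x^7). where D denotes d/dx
- 42 x^{5}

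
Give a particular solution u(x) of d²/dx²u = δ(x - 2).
\frac{|x - 2|}{2}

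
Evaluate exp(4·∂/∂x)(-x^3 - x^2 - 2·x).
- x^{3} - 13 x^{2} - 58 x - 88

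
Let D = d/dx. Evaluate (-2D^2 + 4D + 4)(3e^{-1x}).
- 6 e^{- x}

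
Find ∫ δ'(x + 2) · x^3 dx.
-12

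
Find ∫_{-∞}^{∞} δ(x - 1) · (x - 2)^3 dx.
-1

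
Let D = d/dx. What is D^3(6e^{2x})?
48 e^{2 x}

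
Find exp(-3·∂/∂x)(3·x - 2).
3 x - 11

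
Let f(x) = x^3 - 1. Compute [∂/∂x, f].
3 x^{2}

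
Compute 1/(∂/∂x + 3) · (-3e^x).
- \frac{3 e^{x}}{4}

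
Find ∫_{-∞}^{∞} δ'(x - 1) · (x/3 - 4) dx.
- \frac{1}{3}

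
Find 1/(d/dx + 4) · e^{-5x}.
- e^{- 5 x}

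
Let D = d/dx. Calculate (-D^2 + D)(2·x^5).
10 x^{3} \left(x - 4\right)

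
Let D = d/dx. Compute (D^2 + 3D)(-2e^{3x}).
- 36 e^{3 x}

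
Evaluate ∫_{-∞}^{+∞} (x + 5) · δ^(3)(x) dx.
0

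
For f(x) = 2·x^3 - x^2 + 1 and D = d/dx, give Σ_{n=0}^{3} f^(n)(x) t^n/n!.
2 t^{3} + t^{2} \left(6 x - 1\right) + 2 t x \left(3 x - 1\right) + 2 x^{3} - x^{2} + 1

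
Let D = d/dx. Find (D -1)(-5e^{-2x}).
15 e^{- 2 x}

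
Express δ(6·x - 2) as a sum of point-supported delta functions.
\frac{\delta(x - 1/3)}{6}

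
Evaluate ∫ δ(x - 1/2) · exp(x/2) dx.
e^{\frac{1}{4}}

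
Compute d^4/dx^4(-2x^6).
- 720 x^{2}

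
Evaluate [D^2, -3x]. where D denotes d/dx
-6D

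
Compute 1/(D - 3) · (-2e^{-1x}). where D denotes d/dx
\frac{e^{- x}}{2}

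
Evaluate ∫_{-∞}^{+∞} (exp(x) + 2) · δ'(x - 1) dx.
- e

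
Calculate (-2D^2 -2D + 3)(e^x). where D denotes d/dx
- e^{x}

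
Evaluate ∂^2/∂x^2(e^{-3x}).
9 e^{- 3 x}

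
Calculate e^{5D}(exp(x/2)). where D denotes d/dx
e^{\frac{x}{2} + \frac{5}{2}}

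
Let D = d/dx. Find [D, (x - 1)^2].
2 x - 2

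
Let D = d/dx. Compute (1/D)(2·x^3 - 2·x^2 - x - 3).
\frac{x^{4}}{2} - \frac{2 x^{3}}{3} - \frac{x^{2}}{2} - 3 x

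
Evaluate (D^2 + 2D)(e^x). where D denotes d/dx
3 e^{x}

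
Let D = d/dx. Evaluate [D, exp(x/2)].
\frac{e^{\frac{x}{2}}}{2}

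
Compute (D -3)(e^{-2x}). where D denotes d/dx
- 5 e^{- 2 x}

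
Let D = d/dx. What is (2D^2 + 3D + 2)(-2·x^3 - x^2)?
- 4 x^{3} - 20 x^{2} - 30 x - 4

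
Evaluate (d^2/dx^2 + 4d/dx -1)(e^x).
4 e^{x}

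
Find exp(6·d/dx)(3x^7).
3 x^{7} + 126 x^{6} + 2268 x^{5} + 22680 x^{4} + 136080 x^{3} + 489888 x^{2} + 979776 x + 839808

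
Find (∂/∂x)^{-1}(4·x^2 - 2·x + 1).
\frac{4 x^{3}}{3} - x^{2} + x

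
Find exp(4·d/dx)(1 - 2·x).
- 2 x - 7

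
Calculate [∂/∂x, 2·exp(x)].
2 e^{x}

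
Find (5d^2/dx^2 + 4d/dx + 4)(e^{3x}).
61 e^{3 x}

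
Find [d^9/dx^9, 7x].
63\frac{d^{8}}{dx^{8}}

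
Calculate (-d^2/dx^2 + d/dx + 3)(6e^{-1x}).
6 e^{- x}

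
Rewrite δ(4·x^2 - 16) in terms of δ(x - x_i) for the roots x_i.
\frac{\delta(x - 2) + \delta(x + 2)}{16}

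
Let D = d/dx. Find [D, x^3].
3 x^{2}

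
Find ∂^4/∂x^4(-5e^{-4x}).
- 1280 e^{- 4 x}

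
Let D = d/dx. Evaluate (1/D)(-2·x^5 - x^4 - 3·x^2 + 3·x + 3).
- \frac{x^{6}}{3} - \frac{x^{5}}{5} - x^{3} + \frac{3 x^{2}}{2} + 3 x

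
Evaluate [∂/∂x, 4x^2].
8 x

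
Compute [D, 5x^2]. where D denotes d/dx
10 x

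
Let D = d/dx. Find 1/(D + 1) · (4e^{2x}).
\frac{4 e^{2 x}}{3}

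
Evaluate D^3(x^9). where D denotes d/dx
504 x^{6}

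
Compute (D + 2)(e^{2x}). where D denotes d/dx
4 e^{2 x}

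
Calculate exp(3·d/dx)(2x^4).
2 x^{4} + 24 x^{3} + 108 x^{2} + 216 x + 162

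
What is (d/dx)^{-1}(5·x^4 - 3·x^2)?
x^{5} - x^{3}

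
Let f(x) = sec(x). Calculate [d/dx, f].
\tan{\left(x \right)} \sec{\left(x \right)}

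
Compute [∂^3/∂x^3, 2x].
6\frac{d^{2}}{dx^{2}}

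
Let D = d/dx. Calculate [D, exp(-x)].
- e^{- x}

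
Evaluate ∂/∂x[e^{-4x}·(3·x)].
3 \left(1 - 4 x\right) e^{- 4 x}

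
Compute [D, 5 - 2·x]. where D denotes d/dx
-2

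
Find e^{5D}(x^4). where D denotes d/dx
x^{4} + 20 x^{3} + 150 x^{2} + 500 x + 625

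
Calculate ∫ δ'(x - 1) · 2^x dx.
- \log{\left(4 \right)}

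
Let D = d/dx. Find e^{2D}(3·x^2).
3 x^{2} + 12 x + 12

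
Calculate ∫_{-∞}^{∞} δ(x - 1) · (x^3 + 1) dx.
2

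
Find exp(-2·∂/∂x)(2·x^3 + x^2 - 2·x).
2 x^{3} - 11 x^{2} + 18 x - 8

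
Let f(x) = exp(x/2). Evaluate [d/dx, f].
\frac{e^{\frac{x}{2}}}{2}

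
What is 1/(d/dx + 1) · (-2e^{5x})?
- \frac{e^{5 x}}{3}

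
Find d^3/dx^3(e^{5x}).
125 e^{5 x}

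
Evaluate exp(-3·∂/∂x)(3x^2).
3 x^{2} - 18 x + 27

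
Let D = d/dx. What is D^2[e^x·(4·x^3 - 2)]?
\left(4 x^{3} + 24 x^{2} + 24 x - 2\right) e^{x}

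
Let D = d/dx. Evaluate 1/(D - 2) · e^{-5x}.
- \frac{e^{- 5 x}}{7}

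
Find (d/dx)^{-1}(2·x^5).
\frac{x^{6}}{3}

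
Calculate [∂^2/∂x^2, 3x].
6\frac{d}{dx}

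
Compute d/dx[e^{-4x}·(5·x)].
5 \left(1 - 4 x\right) e^{- 4 x}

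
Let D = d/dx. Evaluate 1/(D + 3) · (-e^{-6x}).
\frac{e^{- 6 x}}{3}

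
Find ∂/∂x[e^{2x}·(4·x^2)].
8 x \left(x + 1\right) e^{2 x}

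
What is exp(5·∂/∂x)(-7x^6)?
- 7 x^{6} - 210 x^{5} - 2625 x^{4} - 17500 x^{3} - 65625 x^{2} - 131250 x - 109375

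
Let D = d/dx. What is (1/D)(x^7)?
\frac{x^{8}}{8}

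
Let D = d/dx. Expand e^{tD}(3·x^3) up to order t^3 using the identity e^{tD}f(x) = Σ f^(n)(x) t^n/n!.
3 t^{3} + 9 t^{2} x + 9 t x^{2} + 3 x^{3}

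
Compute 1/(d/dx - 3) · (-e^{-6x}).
\frac{e^{- 6 x}}{9}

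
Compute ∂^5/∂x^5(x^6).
720 x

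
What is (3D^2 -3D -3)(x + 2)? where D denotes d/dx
- 3 x - 9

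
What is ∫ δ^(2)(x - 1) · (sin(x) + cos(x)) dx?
- \sin{\left(1 \right)} - \cos{\left(1 \right)}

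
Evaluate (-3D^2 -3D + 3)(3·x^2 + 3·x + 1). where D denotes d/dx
9 x^{2} - 9 x - 24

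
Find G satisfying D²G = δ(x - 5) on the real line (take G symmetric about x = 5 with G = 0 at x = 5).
\frac{|x - 5|}{2}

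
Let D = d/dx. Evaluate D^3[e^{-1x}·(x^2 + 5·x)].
\left(- x^{2} + x + 9\right) e^{- x}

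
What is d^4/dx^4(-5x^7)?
- 4200 x^{3}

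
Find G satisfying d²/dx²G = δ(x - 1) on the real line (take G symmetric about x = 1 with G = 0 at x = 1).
\frac{|x - 1|}{2}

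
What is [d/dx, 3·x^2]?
6 x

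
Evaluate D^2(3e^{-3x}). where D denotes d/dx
27 e^{- 3 x}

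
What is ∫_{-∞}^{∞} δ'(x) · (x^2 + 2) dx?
0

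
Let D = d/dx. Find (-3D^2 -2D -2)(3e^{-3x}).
- 69 e^{- 3 x}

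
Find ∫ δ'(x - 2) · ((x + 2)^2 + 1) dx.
-8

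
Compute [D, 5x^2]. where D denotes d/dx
10 x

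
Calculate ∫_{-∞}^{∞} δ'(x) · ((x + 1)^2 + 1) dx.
-2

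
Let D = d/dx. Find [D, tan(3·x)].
\frac{3}{\cos^{2}{\left(3 x \right)}}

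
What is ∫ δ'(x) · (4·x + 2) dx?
-4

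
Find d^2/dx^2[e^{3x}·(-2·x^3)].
- 6 x \left(3 x^{2} + 6 x + 2\right) e^{3 x}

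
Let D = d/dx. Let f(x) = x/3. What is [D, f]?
\frac{1}{3}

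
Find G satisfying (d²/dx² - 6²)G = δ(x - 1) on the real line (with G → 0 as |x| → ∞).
-\frac{e^{-6|x - 1|}}{12}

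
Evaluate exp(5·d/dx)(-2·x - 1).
- 2 x - 11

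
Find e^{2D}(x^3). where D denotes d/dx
x^{3} + 6 x^{2} + 12 x + 8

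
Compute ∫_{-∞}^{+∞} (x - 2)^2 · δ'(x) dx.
4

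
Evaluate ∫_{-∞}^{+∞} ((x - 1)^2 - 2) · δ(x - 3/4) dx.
- \frac{31}{16}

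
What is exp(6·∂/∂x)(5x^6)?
5 x^{6} + 180 x^{5} + 2700 x^{4} + 21600 x^{3} + 97200 x^{2} + 233280 x + 233280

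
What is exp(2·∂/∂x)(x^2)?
x^{2} + 4 x + 4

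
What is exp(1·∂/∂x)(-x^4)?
- x^{4} - 4 x^{3} - 6 x^{2} - 4 x - 1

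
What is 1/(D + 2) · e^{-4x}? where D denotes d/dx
- \frac{e^{- 4 x}}{2}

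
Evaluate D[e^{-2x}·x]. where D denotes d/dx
\left(1 - 2 x\right) e^{- 2 x}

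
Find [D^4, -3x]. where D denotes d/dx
-12D^{3}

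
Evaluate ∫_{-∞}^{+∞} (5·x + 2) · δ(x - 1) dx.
7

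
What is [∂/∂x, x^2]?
2 x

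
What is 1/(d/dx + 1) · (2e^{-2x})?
- 2 e^{- 2 x}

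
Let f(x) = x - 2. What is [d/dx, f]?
1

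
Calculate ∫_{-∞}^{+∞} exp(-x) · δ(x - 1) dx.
e^{-1}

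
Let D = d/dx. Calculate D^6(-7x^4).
0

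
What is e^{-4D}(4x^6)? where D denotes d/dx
4 x^{6} - 96 x^{5} + 960 x^{4} - 5120 x^{3} + 15360 x^{2} - 24576 x + 16384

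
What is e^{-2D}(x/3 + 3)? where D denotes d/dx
\frac{x}{3} + \frac{7}{3}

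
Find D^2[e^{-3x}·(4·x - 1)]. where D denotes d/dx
3 \left(12 x - 11\right) e^{- 3 x}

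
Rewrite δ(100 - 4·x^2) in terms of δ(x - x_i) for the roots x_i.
\frac{\delta(x - 5) + \delta(x + 5)}{40}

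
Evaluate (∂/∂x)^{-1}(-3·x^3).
- \frac{3 x^{4}}{4}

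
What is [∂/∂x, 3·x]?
3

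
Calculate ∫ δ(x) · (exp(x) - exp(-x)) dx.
0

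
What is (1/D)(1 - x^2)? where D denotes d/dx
- \frac{x^{3}}{3} + x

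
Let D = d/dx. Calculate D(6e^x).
6 e^{x}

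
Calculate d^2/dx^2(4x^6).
120 x^{4}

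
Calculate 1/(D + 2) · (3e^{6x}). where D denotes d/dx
\frac{3 e^{6 x}}{8}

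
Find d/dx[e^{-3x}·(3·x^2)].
3 x \left(2 - 3 x\right) e^{- 3 x}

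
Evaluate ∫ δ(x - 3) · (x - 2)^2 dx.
1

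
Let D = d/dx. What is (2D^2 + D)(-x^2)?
- 2 x - 4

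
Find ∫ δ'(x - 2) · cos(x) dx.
\sin{\left(2 \right)}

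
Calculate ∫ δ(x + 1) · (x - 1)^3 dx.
-8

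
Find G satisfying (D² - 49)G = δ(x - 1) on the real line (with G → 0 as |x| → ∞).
-\frac{e^{-7|x - 1|}}{14}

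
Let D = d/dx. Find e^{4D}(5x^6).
5 x^{6} + 120 x^{5} + 1200 x^{4} + 6400 x^{3} + 19200 x^{2} + 30720 x + 20480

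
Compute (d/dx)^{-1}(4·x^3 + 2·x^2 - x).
x^{4} + \frac{2 x^{3}}{3} - \frac{x^{2}}{2}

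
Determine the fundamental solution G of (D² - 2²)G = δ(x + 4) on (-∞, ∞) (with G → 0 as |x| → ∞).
-\frac{e^{-2|x + 4|}}{4}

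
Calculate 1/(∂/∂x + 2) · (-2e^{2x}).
- \frac{e^{2 x}}{2}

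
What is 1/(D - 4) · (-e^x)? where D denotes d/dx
\frac{e^{x}}{3}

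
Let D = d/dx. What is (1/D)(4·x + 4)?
2 x^{2} + 4 x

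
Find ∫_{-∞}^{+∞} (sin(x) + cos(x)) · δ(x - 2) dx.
\cos{\left(2 \right)} + \sin{\left(2 \right)}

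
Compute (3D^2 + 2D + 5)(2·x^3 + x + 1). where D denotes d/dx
10 x^{3} + 12 x^{2} + 41 x + 7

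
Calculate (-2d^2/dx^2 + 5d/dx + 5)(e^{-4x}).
- 47 e^{- 4 x}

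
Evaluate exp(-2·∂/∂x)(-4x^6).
- 4 x^{6} + 48 x^{5} - 240 x^{4} + 640 x^{3} - 960 x^{2} + 768 x - 256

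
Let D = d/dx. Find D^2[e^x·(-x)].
\left(- x - 2\right) e^{x}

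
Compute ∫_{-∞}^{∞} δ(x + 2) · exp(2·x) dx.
e^{-4}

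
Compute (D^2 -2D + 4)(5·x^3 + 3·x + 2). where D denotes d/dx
20 x^{3} - 30 x^{2} + 42 x + 2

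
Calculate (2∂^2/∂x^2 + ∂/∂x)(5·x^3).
15 x \left(x + 4\right)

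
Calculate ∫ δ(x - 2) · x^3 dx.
8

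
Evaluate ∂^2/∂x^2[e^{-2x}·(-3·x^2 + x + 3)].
2 \left(- 6 x^{2} + 14 x + 1\right) e^{- 2 x}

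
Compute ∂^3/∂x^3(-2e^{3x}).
- 54 e^{3 x}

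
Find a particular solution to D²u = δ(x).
\frac{|x|}{2}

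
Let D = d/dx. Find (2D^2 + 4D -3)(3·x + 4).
- 9 x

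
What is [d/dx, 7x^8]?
56 x^{7}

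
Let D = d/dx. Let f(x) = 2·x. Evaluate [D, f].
2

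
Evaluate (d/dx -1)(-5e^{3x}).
- 10 e^{3 x}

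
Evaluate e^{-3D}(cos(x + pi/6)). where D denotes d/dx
\cos{\left(x - 3 + \frac{\pi}{6} \right)}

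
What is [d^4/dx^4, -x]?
-4\frac{d^{3}}{dx^{3}}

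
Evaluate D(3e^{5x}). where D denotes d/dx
15 e^{5 x}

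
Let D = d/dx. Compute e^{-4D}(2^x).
2^{x - 4}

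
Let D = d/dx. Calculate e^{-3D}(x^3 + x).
x^{3} - 9 x^{2} + 28 x - 30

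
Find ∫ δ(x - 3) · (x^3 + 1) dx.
28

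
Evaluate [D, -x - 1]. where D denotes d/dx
-1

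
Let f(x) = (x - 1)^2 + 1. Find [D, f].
2 x - 2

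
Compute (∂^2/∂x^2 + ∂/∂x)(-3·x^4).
12 x^{2} \left(- x - 3\right)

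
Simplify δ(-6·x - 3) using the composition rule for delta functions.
\frac{\delta(x + 1/2)}{6}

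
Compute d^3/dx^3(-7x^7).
- 1470 x^{4}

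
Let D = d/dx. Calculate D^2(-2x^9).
- 144 x^{7}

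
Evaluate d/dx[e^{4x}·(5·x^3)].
x^{2} \left(20 x + 15\right) e^{4 x}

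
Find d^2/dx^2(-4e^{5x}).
- 100 e^{5 x}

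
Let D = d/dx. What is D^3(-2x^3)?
-12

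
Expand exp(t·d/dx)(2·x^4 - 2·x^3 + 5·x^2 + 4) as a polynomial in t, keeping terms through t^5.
2 t^{4} + t^{3} \left(8 x - 2\right) + t^{2} \left(12 x^{2} - 6 x + 5\right) + 2 t x \left(4 x^{2} - 3 x + 5\right) + 2 x^{4} - 2 x^{3} + 5 x^{2} + 4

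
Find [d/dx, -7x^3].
- 21 x^{2}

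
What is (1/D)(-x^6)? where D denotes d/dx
- \frac{x^{7}}{7}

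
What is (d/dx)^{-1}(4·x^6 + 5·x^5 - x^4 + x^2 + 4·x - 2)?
\frac{4 x^{7}}{7} + \frac{5 x^{6}}{6} - \frac{x^{5}}{5} + \frac{x^{3}}{3} + 2 x^{2} - 2 x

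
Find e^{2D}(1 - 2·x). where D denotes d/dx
- 2 x - 3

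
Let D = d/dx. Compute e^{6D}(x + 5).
x + 11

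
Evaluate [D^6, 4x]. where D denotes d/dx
24D^{5}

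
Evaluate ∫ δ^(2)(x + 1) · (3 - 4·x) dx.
0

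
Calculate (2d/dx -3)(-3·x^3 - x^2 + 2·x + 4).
9 x^{3} - 15 x^{2} - 10 x - 8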